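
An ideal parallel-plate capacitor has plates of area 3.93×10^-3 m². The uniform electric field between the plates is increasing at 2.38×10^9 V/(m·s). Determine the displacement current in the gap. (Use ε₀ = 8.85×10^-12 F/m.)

8.28×10^-5 A

The displacement current is ε₀ times dΦ_E/dt = ε₀ A dE/dt = (8.85×10^-12)(3.93×10^-3)(2.38×10^9) = 8.28×10^-5 A.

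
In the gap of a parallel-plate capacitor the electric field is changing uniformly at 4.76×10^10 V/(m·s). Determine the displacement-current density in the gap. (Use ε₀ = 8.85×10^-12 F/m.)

The displacement-current density is ε₀ ∂E/∂t = (8.85×10^-12)(4.76×10^10) = 0.421 A/m².

0.421 A/m²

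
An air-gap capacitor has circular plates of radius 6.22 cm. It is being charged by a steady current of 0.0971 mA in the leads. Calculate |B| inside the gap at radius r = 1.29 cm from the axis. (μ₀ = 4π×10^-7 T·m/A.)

Between the plates the displacement current equals the wire current: I_d = 0.0971 mA = 9.71×10^-5 A.
∮B·dl = μ₀ I_d,enc with I_d,enc = I_d r²/R² = 4.177×10^-6 A; so B = μ₀ I_d,enc/(2πr) = 6.48×10^-11 T.

6.48×10^-11 T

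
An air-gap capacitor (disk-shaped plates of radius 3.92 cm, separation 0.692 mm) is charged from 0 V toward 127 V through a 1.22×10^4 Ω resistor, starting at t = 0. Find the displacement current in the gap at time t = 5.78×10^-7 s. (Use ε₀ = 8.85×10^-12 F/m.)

C = ε₀A/d = (8.85×10^-12)(4.827×10^-3)/(6.92×10^-4) = 6.173×10^-11 F and τ = RC = 7.531×10^-7 s. I_d in the gap equals the RC charging current.
I_d(t) = (V₀/R) e^(−t/τ) = 0.01041 · e^(−0.7675) = 4.83×10^-3 A.

4.83×10^-3 A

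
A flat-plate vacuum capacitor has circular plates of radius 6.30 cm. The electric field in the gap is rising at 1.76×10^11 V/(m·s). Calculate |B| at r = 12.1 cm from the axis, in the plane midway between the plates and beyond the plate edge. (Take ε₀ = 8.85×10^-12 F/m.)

I_d = ε₀ dΦ_E/dt = ε₀ πR² (dE/dt) = (8.85×10^-12)(0.01247)(1.76×10^11) = 0.01942 A through the full plate area.
With r > R the enclosed displacement current is the full I_d; B = μ₀ I_d / (2πr) = 3.21×10^-8 T.

3.21×10^-8 T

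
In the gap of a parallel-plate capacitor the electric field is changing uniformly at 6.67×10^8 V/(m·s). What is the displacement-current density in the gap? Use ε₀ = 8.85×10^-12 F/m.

5.90×10^-3 A/m²

J_d = ε₀ ∂E/∂t, so J_d = 5.90×10^-3 A/m².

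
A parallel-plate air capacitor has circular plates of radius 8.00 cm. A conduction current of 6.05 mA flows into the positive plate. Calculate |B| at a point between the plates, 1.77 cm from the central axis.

By continuity the displacement current in the gap matches the conduction current: I_d = 6.05×10^-3 A.
An Ampèrian loop of radius r encloses a fraction (r/R)² of I_d. Then B·2πr = μ₀ I_d (r/R)², giving B = μ₀ I_d r/(2πR²) = 3.35×10^-9 T.

3.35×10^-9 T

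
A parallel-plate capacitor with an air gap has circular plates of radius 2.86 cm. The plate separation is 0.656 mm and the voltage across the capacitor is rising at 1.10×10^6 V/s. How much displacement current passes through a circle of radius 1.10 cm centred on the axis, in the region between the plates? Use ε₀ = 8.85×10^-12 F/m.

I_d = C dV/dt with C = ε₀πR²/d = 3.467×10^-11 F, so I_d = (3.467×10^-11)(1.10×10^6) = 3.814×10^-5 A.
The field is uniform, so I_d,enc = I_d (r/R)² = (3.814×10^-5)(1.10/2.86)² = 5.64×10^-6 A.

5.64×10^-6 A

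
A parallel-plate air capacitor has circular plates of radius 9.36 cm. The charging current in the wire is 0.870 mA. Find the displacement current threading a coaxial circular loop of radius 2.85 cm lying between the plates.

No conduction current crosses the gap, so I_d there equals the 8.70×10^-4 A in the leads.
Since J_d is uniform, the enclosed fraction is (r/R)² = 0.09271, giving I_d,enc = 8.07×10^-5 A.

8.07×10^-5 A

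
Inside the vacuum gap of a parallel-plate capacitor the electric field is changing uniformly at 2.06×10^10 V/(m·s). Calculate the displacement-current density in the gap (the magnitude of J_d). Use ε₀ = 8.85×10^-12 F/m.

J_d = ε₀ dE/dt = (8.85×10^-12)(2.06×10^10) = 0.182 A/m².

0.182 A/m²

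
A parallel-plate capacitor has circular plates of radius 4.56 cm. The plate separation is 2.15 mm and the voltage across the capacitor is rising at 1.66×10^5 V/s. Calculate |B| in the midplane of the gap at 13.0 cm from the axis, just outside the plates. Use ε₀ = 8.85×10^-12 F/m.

With E = V/d, dE/dt = 7.721×10^7 V/(m·s) and πR² = 6.533×10^-3 m², giving I_d = ε₀ πR² dE/dt = 4.464×10^-6 A.
Outside the plates the loop encloses all of I_d, so B·2πr = μ₀ I_d and B = 6.87×10^-12 T.

6.87×10^-12 T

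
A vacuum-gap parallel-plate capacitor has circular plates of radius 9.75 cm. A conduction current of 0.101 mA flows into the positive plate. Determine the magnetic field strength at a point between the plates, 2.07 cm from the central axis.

No conduction current crosses the gap, so I_d there equals the 1.01×10^-4 A in the leads.
For r < R the Ampère–Maxwell law gives B(2πr) = μ₀ I_d (r²/R²), so B = μ₀ I_d r/(2πR²) = (4π×10^-7)(1.01×10^-4)(0.0207)/(2π·0.0975²) = 4.40×10^-11 T.

4.40×10^-11 T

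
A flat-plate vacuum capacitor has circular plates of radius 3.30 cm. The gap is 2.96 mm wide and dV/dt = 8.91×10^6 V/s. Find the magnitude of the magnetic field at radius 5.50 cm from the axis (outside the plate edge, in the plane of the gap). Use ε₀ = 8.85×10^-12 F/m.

I_d = C dV/dt with C = ε₀πR²/d = 1.023×10^-11 F, so I_d = (1.023×10^-11)(8.91×10^6) = 9.115×10^-5 A.
Outside the plates the loop encloses all of I_d, so B·2πr = μ₀ I_d and B = 3.31×10^-10 T.

3.31×10^-10 T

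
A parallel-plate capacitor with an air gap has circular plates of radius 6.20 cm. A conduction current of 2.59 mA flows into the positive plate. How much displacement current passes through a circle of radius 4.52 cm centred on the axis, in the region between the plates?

Between the plates the displacement current equals the wire current: I_d = 2.59 mA = 2.59×10^-3 A.
The field is uniform, so I_d,enc = I_d (r/R)² = (2.59×10^-3)(4.52/6.20)² = 1.38×10^-3 A.

1.38×10^-3 A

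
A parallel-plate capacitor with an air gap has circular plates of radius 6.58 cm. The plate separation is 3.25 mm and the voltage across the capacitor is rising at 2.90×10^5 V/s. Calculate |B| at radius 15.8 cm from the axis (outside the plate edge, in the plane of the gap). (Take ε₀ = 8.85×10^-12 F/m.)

1.36×10^-11 T

I_d = C dV/dt with C = ε₀πR²/d = 3.703×10^-11 F, so I_d = (3.703×10^-11)(2.90×10^5) = 1.074×10^-5 A.
For r ≥ R the full I_d is enclosed: B = μ₀ I_d/(2πr) = (4π×10^-7)(1.074×10^-5)/(2π·0.158) = 1.36×10^-11 T.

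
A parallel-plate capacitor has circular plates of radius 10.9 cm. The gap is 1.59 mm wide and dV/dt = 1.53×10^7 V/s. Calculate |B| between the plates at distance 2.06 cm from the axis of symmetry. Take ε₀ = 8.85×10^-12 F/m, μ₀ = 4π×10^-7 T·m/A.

1.10×10^-9 T

With E = V/d, dE/dt = 9.623×10^9 V/(m·s) and πR² = 0.03733 m², giving I_d = ε₀ πR² dE/dt = 3.179×10^-3 A.
∮B·dl = μ₀ I_d,enc with I_d,enc = I_d r²/R² = 1.135×10^-4 A; so B = μ₀ I_d,enc/(2πr) = 1.10×10^-9 T.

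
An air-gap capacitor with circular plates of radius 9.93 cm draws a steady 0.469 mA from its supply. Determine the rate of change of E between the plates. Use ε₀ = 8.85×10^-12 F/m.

By continuity, I_d in the gap equals the 0.469 mA flowing in the wire.
Inverting I_d = ε₀ A dE/dt gives dE/dt = 4.69×10^-4 / (8.85×10^-12 · 0.03098) = 1.71×10^9 V/(m·s).

1.71×10^9 V/(m·s)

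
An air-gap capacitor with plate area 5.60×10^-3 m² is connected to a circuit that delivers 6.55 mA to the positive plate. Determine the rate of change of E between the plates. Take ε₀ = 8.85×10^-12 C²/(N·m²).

The displacement current between the plates equals the conduction current, I_d = 6.55 mA.
Since I_d = ε₀ A dE/dt, dE/dt = I_d/(ε₀A) = (6.55×10^-3)/((8.85×10^-12)(5.60×10^-3)) = 1.32×10^11 V/(m·s).

1.32×10^11 V/(m·s)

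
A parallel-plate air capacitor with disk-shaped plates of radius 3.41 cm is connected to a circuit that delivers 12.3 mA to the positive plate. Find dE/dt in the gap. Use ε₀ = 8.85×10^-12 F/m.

The displacement current between the plates equals the conduction current, I_d = 12.3 mA.
Since I_d = ε₀ A dE/dt, dE/dt = I_d/(ε₀A) = (0.0123)/((8.85×10^-12)(3.653×10^-3)) = 3.80×10^11 V/(m·s).

3.80×10^11 V/(m·s)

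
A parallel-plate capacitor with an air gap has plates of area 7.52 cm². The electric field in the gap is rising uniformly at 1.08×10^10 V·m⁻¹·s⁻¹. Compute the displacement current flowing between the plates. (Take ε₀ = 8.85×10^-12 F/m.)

7.19×10^-5 A

I_d = ε₀ A (dE/dt) = (8.85×10^-12)(7.52×10^-4 m²)(1.08×10^10) = 7.19×10^-5 A.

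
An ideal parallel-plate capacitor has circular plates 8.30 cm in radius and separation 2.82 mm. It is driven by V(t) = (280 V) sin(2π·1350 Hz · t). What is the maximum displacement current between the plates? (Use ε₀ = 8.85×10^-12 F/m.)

1.61×10^-4 A

C = ε₀A/d = (8.85×10^-12)(0.02164)/(2.82×10^-3) = 6.791×10^-11 F; ω = 2πf = 8482 rad/s.
I_d = C dV/dt, so |I_d|_max = C V₀ ω = (6.791×10^-11)(280)(8482) = 1.61×10^-4 A.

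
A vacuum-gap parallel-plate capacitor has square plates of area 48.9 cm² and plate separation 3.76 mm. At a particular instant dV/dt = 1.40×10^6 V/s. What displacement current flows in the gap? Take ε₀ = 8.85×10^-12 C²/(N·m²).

E = V/d so dE/dt = (dV/dt)/d = 3.723×10^8 V/(m·s), and I_d = ε₀ A dE/dt = (8.85×10^-12)(4.89×10^-3)(3.723×10^8) = 1.61×10^-5 A.

1.61×10^-5 A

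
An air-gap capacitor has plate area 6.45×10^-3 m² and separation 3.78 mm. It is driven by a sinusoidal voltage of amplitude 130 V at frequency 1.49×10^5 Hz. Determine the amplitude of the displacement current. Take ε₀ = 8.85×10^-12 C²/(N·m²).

1.84×10^-3 A

C = ε₀A/d = (8.85×10^-12)(6.45×10^-3)/(3.78×10^-3) = 1.510×10^-11 F; ω = 2πf = 9.362×10^5 rad/s.
I_d = C dV/dt, so |I_d|_max = C V₀ ω = (1.510×10^-11)(130)(9.362×10^5) = 1.84×10^-3 A.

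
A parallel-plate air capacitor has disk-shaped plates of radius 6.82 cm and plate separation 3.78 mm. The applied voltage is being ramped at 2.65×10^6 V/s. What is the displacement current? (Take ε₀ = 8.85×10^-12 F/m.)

The displacement current equals the charging current C dV/dt. With C = ε₀A/d = (8.85×10^-12)(0.01461)/(3.78×10^-3) = 3.421×10^-11 F, I_d = (3.421×10^-11)(2.65×10^6) = 9.07×10^-5 A.

9.07×10^-5 A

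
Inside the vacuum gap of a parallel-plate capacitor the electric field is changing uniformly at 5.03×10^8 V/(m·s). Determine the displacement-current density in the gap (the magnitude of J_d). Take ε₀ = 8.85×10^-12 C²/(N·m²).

4.45×10^-3 A/m²

The displacement-current density is ε₀ ∂E/∂t = (8.85×10^-12)(5.03×10^8) = 4.45×10^-3 A/m².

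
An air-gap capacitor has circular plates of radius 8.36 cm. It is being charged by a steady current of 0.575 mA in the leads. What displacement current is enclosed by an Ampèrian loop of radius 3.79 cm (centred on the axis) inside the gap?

By continuity the displacement current in the gap matches the conduction current: I_d = 5.75×10^-4 A.
The field is uniform, so I_d,enc = I_d (r/R)² = (5.75×10^-4)(3.79/8.36)² = 1.18×10^-4 A.

1.18×10^-4 A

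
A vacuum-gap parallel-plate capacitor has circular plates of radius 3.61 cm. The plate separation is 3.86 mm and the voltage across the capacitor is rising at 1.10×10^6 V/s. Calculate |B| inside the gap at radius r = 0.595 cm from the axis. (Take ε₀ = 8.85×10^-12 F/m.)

9.43×10^-12 T

dE/dt = (dV/dt)/d = 2.850×10^8 V/(m·s); I_d = ε₀(πR²)(dE/dt) = (8.85×10^-12)(4.094×10^-3)(2.850×10^8) = 1.033×10^-5 A.
An Ampèrian loop of radius r encloses a fraction (r/R)² of I_d. Then B·2πr = μ₀ I_d (r/R)², giving B = μ₀ I_d r/(2πR²) = 9.43×10^-12 T.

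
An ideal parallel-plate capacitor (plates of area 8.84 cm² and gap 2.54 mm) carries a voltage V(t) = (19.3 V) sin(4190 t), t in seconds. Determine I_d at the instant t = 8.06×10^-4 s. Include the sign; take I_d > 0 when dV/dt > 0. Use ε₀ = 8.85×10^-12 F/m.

C = ε₀A/d = (8.85×10^-12)(8.84×10^-4)/(2.54×10^-3) = 3.080×10^-12 F. dV/dt = V₀ω·cos(ωt); at ωt = 3.37714 rad this factor is -0.9724.
I_d = C dV/dt = (3.080×10^-12)(19.3)(4190)(-0.9724) = -2.42×10^-7 A.

-2.42×10^-7 A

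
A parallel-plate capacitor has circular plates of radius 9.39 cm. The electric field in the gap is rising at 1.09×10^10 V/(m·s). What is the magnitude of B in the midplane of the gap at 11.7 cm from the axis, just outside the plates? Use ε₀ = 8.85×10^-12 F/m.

4.57×10^-9 T

Through the whole plate area (πR² = 0.02770 m²), I_d = ε₀ πR² dE/dt = 2.672×10^-3 A.
Outside the plates the loop encloses all of I_d, so B·2πr = μ₀ I_d and B = 4.57×10^-9 T.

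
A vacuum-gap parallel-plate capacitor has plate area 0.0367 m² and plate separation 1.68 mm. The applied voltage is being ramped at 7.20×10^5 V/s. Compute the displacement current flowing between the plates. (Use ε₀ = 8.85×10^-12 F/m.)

1.39×10^-4 A

The displacement current equals the charging current C dV/dt. With C = ε₀A/d = (8.85×10^-12)(0.0367)/(1.68×10^-3) = 1.933×10^-10 F, I_d = (1.933×10^-10)(7.20×10^5) = 1.39×10^-4 A.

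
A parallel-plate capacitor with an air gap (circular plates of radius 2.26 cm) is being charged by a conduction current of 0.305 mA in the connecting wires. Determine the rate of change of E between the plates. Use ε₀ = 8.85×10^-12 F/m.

The displacement current between the plates equals the conduction current, I_d = 0.305 mA.
Since I_d = ε₀ A dE/dt, dE/dt = I_d/(ε₀A) = (3.05×10^-4)/((8.85×10^-12)(1.605×10^-3)) = 2.15×10^10 V/(m·s).

2.15×10^10 V/(m·s)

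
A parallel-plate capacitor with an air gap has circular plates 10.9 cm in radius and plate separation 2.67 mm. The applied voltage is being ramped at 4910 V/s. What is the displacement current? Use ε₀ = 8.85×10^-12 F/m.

6.07×10^-7 A

C = ε₀A/d = (8.85×10^-12)(0.03733)/(2.67×10^-3) = 1.237×10^-10 F.
I_d = C dV/dt = (1.237×10^-10)(4910) = 6.07×10^-7 A.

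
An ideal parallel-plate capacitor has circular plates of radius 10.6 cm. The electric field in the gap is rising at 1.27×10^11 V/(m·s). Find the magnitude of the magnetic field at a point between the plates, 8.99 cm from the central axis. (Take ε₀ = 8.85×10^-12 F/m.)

6.35×10^-8 T

Total displacement current: I_d = ε₀(πR²)(dE/dt) = (8.85×10^-12)(0.03530)(1.27×10^11) = 0.03968 A.
An Ampèrian loop of radius r encloses a fraction (r/R)² of I_d. Then B·2πr = μ₀ I_d (r/R)², giving B = μ₀ I_d r/(2πR²) = 6.35×10^-8 T.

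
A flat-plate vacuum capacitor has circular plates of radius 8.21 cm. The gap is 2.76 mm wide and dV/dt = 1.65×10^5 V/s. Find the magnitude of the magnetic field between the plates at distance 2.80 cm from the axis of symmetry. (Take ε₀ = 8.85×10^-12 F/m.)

With E = V/d, dE/dt = 5.978×10^7 V/(m·s) and πR² = 0.02118 m², giving I_d = ε₀ πR² dE/dt = 1.121×10^-5 A.
An Ampèrian loop of radius r encloses a fraction (r/R)² of I_d. Then B·2πr = μ₀ I_d (r/R)², giving B = μ₀ I_d r/(2πR²) = 9.31×10^-12 T.

9.31×10^-12 T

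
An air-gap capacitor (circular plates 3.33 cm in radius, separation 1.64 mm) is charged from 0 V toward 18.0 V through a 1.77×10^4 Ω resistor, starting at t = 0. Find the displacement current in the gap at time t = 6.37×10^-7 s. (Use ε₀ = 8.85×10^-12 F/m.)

1.50×10^-4 A

C = ε₀A/d = (8.85×10^-12)(3.484×10^-3)/(1.64×10^-3) = 1.880×10^-11 F, so τ = RC = 3.328×10^-7 s.
The conduction current is I(t) = (V₀/R) e^(−t/τ), and the displacement current between the plates equals it.
t/τ = 1.914; I_d = (18.0/1.77×10^4) · e^(−1.914) = (1.017×10^-3)(0.1475) = 1.50×10^-4 A.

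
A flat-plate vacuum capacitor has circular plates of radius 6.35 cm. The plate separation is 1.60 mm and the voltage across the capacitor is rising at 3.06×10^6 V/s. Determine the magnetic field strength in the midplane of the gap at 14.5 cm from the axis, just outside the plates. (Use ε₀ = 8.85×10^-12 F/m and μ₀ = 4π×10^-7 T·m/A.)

2.96×10^-10 T

dE/dt = (dV/dt)/d = 1.912×10^9 V/(m·s); I_d = ε₀(πR²)(dE/dt) = (8.85×10^-12)(0.01267)(1.912×10^9) = 2.144×10^-4 A.
With r > R the enclosed displacement current is the full I_d; B = μ₀ I_d / (2πr) = 2.96×10^-10 T.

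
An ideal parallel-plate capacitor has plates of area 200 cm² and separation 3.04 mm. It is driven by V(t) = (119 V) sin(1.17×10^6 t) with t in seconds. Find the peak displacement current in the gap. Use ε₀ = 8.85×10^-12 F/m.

(dE/dt)_max = V₀ω/d = 4.580×10^10 V/(m·s); ω = 1.17×10^6 rad/s.
I_d,max = ε₀ A (dE/dt)_max = (8.85×10^-12)(0.0200)(4.580×10^10) = 8.11×10^-3 A.

8.11×10^-3 A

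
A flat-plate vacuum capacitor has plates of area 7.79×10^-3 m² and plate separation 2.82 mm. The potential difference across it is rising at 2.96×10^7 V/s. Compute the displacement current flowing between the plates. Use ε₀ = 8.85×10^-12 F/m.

7.24×10^-4 A

E = V/d so dE/dt = (dV/dt)/d = 1.050×10^10 V/(m·s), and I_d = ε₀ A dE/dt = (8.85×10^-12)(7.79×10^-3)(1.050×10^10) = 7.24×10^-4 A.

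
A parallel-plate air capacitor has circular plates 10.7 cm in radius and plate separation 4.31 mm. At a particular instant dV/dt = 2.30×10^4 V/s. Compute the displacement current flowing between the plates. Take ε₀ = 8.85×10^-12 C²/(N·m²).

C = ε₀A/d = (8.85×10^-12)(0.03597)/(4.31×10^-3) = 7.386×10^-11 F.
I_d = C dV/dt = (7.386×10^-11)(2.30×10^4) = 1.70×10^-6 A.

1.70×10^-6 A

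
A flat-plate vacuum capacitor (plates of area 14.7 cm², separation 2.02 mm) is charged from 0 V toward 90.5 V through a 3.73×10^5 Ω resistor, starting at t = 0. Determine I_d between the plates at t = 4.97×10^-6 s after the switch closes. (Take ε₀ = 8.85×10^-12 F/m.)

3.06×10^-5 A

C = ε₀A/d = (8.85×10^-12)(1.47×10^-3)/(2.02×10^-3) = 6.440×10^-12 F and τ = RC = 2.402×10^-6 s. I_d in the gap equals the RC charging current.
I_d(t) = (V₀/R) e^(−t/τ) = 2.426×10^-4 · e^(−2.069) = 3.06×10^-5 A.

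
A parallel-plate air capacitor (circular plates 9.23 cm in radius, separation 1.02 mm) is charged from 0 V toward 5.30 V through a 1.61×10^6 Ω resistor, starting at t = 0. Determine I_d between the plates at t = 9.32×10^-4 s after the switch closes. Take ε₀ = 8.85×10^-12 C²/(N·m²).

C = ε₀A/d = (8.85×10^-12)(0.02676)/(1.02×10^-3) = 2.322×10^-10 F and τ = RC = 3.738×10^-4 s. I_d in the gap equals the RC charging current.
I_d(t) = (V₀/R) e^(−t/τ) = 3.292×10^-6 · e^(−2.493) = 2.72×10^-7 A.

2.72×10^-7 A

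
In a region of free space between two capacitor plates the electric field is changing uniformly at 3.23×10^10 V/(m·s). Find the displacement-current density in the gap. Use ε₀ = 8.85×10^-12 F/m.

0.286 A/m²

J_d = ε₀ dE/dt = (8.85×10^-12)(3.23×10^10) = 0.286 A/m².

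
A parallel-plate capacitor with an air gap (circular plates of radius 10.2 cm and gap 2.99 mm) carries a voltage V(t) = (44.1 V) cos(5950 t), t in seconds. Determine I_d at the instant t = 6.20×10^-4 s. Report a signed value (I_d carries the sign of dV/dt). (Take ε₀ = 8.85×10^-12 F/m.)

1.32×10^-5 A

dV/dt = (44.1)(5950)·−sin(3.689) = 1.366×10^5 V/s.
I_d = C dV/dt with C = ε₀A/d = (8.85×10^-12)(0.03269)/(2.99×10^-3) = 9.676×10^-11 F, so I_d = (9.676×10^-11)(1.366×10^5) = 1.32×10^-5 A.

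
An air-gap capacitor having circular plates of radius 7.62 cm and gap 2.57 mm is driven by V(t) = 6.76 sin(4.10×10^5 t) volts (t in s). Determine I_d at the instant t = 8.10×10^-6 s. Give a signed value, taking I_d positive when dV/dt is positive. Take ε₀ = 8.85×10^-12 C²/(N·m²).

dV/dt = (6.76)(4.10×10^5)·cos(3.321) = -2.727×10^6 V/s.
I_d = C dV/dt with C = ε₀A/d = (8.85×10^-12)(0.01824)/(2.57×10^-3) = 6.281×10^-11 F, so I_d = (6.281×10^-11)(-2.727×10^6) = -1.71×10^-4 A.

-1.71×10^-4 A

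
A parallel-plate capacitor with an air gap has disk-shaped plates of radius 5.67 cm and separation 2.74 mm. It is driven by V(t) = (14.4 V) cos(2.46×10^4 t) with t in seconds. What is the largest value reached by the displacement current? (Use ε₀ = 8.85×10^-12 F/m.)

1.16×10^-5 A

(dE/dt)_max = V₀ω/d = 1.293×10^8 V/(m·s); ω = 2.46×10^4 rad/s.
I_d,max = ε₀ A (dE/dt)_max = (8.85×10^-12)(0.01010)(1.293×10^8) = 1.16×10^-5 A.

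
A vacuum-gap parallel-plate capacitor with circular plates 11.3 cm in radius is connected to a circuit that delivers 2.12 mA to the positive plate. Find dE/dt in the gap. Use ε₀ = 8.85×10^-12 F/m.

5.97×10^9 V/(m·s)

By continuity, I_d in the gap equals the 2.12 mA flowing in the wire.
Then dE/dt = I_d/(ε₀A) = 5.97×10^9 V/(m·s).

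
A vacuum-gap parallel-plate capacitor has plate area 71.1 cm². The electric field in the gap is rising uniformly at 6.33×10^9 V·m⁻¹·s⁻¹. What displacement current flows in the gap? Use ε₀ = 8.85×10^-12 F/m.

I_d = ε₀ A (dE/dt) = (8.85×10^-12)(7.11×10^-3 m²)(6.33×10^9) = 3.98×10^-4 A.

3.98×10^-4 A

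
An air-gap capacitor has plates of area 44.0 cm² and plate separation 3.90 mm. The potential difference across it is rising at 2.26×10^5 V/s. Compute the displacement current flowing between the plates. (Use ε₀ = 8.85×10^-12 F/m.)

The field between the plates is E = V/d, so dE/dt = (2.26×10^5)/(3.90×10^-3 m) = 5.795×10^7 V/(m·s).
I_d = ε₀ A (dE/dt) = (8.85×10^-12)(4.40×10^-3)(5.795×10^7) = 2.26×10^-6 A.

2.26×10^-6 A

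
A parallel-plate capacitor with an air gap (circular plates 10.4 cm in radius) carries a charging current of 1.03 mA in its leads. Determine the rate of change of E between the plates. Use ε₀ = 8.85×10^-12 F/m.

Charge continuity gives I_d = I = 1.03×10^-3 A between the plates.
Since I_d = ε₀ A dE/dt, dE/dt = I_d/(ε₀A) = (1.03×10^-3)/((8.85×10^-12)(0.03398)) = 3.43×10^9 V/(m·s).

3.43×10^9 V/(m·s)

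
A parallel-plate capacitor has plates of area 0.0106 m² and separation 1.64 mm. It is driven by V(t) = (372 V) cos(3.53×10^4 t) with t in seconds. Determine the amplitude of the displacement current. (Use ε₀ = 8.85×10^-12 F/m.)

C = ε₀A/d = (8.85×10^-12)(0.0106)/(1.64×10^-3) = 5.720×10^-11 F; ω = 3.53×10^4 rad/s.
I_d = C dV/dt, so |I_d|_max = C V₀ ω = (5.720×10^-11)(372)(3.53×10^4) = 7.51×10^-4 A.

7.51×10^-4 A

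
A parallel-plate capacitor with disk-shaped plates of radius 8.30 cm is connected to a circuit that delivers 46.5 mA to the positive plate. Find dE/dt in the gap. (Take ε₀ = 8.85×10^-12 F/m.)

2.43×10^11 V/(m·s)

The displacement current between the plates equals the conduction current, I_d = 46.5 mA.
Then dE/dt = I_d/(ε₀A) = 2.43×10^11 V/(m·s).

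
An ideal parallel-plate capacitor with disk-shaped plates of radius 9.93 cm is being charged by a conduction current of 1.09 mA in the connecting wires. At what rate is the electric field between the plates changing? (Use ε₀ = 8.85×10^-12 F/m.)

3.98×10^9 V/(m·s)

By continuity, I_d in the gap equals the 1.09 mA flowing in the wire.
Since I_d = ε₀ A dE/dt, dE/dt = I_d/(ε₀A) = (1.09×10^-3)/((8.85×10^-12)(0.03098)) = 3.98×10^9 V/(m·s).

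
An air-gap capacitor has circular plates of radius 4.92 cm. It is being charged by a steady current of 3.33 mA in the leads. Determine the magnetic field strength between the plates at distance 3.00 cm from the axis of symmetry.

Between the plates the displacement current equals the wire current: I_d = 3.33 mA = 3.33×10^-3 A.
An Ampèrian loop of radius r encloses a fraction (r/R)² of I_d. Then B·2πr = μ₀ I_d (r/R)², giving B = μ₀ I_d r/(2πR²) = 8.25×10^-9 T.

8.25×10^-9 T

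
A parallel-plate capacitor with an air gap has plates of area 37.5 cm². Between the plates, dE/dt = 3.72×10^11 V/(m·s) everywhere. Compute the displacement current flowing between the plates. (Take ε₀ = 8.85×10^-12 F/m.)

I_d = ε₀ A (dE/dt) = (8.85×10^-12)(3.75×10^-3 m²)(3.72×10^11) = 0.0123 A.

0.0123 A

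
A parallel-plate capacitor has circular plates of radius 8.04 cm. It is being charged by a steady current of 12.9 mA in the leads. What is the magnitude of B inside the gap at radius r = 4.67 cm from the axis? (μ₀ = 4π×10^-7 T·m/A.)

No conduction current crosses the gap, so I_d there equals the 0.0129 A in the leads.
∮B·dl = μ₀ I_d,enc with I_d,enc = I_d r²/R² = 4.352×10^-3 A; so B = μ₀ I_d,enc/(2πr) = 1.86×10^-8 T.

1.86×10^-8 T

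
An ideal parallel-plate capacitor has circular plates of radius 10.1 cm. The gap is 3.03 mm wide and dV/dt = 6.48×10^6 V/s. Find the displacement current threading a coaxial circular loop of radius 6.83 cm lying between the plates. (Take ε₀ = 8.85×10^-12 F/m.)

dE/dt = (dV/dt)/d = 2.139×10^9 V/(m·s); I_d = ε₀(πR²)(dE/dt) = (8.85×10^-12)(0.03205)(2.139×10^9) = 6.067×10^-4 A.
Through an area πr² the displacement current is I_d·(πr²/πR²) = I_d (r/R)² = 2.77×10^-4 A.

2.77×10^-4 A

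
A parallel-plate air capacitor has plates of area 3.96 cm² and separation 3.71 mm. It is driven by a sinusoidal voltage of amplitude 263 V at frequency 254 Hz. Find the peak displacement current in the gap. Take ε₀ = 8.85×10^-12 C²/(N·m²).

(dE/dt)_max = V₀ω/d = 1.131×10^8 V/(m·s); ω = 2πf = 1596 rad/s.
I_d,max = ε₀ A (dE/dt)_max = (8.85×10^-12)(3.96×10^-4)(1.131×10^8) = 3.96×10^-7 A.

3.96×10^-7 A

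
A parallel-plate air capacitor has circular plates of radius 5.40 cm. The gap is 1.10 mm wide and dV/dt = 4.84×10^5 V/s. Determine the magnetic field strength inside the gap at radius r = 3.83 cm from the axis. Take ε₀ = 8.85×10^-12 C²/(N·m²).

9.37×10^-11 T

I_d = C dV/dt with C = ε₀πR²/d = 7.370×10^-11 F, so I_d = (7.370×10^-11)(4.84×10^5) = 3.567×10^-5 A.
An Ampèrian loop of radius r encloses a fraction (r/R)² of I_d. Then B·2πr = μ₀ I_d (r/R)², giving B = μ₀ I_d r/(2πR²) = 9.37×10^-11 T.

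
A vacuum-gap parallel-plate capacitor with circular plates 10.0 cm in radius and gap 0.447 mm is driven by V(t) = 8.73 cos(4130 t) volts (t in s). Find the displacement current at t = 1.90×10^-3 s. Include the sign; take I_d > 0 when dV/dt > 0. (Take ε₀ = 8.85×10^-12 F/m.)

dE/dt = (V₀ω/d)·−sin(ωt) with ωt = 7.847 rad: (8.73)(4130)(-1.000)/(4.47×10^-4) = -8.066×10^7 V/(m·s).
I_d = ε₀ A dE/dt = (8.85×10^-12)(0.03142)(-8.066×10^7) = -2.24×10^-5 A.

-2.24×10^-5 A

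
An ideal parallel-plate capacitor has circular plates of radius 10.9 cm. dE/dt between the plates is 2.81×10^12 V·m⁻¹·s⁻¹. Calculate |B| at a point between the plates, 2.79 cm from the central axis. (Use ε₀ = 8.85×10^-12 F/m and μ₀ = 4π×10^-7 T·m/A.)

Through the whole plate area (πR² = 0.03733 m²), I_d = ε₀ πR² dE/dt = 0.9283 A.
∮B·dl = μ₀ I_d,enc with I_d,enc = I_d r²/R² = 0.06082 A; so B = μ₀ I_d,enc/(2πr) = 4.36×10^-7 T.

4.36×10^-7 T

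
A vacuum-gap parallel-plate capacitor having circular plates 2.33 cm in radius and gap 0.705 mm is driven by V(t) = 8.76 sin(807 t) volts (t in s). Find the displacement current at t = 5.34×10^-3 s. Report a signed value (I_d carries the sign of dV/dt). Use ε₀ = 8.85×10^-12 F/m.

C = ε₀A/d = (8.85×10^-12)(1.706×10^-3)/(7.05×10^-4) = 2.142×10^-11 F. dV/dt = V₀ω·cos(ωt); at ωt = 4.30938 rad this factor is -0.3922.
I_d = C dV/dt = (2.142×10^-11)(8.76)(807)(-0.3922) = -5.94×10^-8 A.

-5.94×10^-8 A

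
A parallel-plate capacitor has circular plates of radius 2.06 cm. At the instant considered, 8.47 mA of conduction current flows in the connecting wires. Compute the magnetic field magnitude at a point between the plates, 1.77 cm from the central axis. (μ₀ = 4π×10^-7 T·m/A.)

7.07×10^-8 T

By continuity the displacement current in the gap matches the conduction current: I_d = 8.47×10^-3 A.
∮B·dl = μ₀ I_d,enc with I_d,enc = I_d r²/R² = 6.253×10^-3 A; so B = μ₀ I_d,enc/(2πr) = 7.07×10^-8 T.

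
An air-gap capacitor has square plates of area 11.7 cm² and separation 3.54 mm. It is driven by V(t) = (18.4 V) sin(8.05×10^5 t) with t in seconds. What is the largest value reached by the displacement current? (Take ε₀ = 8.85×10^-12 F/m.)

(dE/dt)_max = V₀ω/d = 4.184×10^9 V/(m·s); ω = 8.05×10^5 rad/s.
I_d,max = ε₀ A (dE/dt)_max = (8.85×10^-12)(1.17×10^-3)(4.184×10^9) = 4.33×10^-5 A.

4.33×10^-5 A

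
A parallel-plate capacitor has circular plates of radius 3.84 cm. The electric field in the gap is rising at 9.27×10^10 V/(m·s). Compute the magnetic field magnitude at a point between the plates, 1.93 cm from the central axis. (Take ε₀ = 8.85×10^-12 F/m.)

9.95×10^-9 T

Through the whole plate area (πR² = 4.632×10^-3 m²), I_d = ε₀ πR² dE/dt = 3.800×10^-3 A.
∮B·dl = μ₀ I_d,enc with I_d,enc = I_d r²/R² = 9.599×10^-4 A; so B = μ₀ I_d,enc/(2πr) = 9.95×10^-9 T.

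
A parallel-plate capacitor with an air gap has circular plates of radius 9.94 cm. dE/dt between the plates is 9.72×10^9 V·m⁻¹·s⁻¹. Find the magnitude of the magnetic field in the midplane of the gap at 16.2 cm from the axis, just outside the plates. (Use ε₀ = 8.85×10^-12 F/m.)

3.30×10^-9 T

Through the whole plate area (πR² = 0.03104 m²), I_d = ε₀ πR² dE/dt = 2.670×10^-3 A.
For r ≥ R the full I_d is enclosed: B = μ₀ I_d/(2πr) = (4π×10^-7)(2.670×10^-3)/(2π·0.162) = 3.30×10^-9 T.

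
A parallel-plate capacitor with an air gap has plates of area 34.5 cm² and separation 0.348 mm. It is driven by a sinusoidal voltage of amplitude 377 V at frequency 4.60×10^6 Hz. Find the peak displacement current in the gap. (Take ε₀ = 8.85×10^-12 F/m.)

0.956 A

C = ε₀A/d = (8.85×10^-12)(3.45×10^-3)/(3.48×10^-4) = 8.774×10^-11 F; ω = 2πf = 2.890×10^7 rad/s.
I_d = C dV/dt, so |I_d|_max = C V₀ ω = (8.774×10^-11)(377)(2.890×10^7) = 0.956 A.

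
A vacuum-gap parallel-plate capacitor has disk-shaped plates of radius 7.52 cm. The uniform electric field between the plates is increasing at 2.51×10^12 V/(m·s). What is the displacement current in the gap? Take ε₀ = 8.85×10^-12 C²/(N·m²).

0.395 A

I_d = ε₀ A (dE/dt) = (8.85×10^-12)(0.01777 m²)(2.51×10^12) = 0.395 A.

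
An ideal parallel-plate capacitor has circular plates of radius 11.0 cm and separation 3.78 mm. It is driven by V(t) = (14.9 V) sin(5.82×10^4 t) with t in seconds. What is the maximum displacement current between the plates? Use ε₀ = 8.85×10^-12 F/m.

7.72×10^-5 A

(dE/dt)_max = V₀ω/d = 2.294×10^8 V/(m·s); ω = 5.82×10^4 rad/s.
I_d,max = ε₀ A (dE/dt)_max = (8.85×10^-12)(0.03801)(2.294×10^8) = 7.72×10^-5 A.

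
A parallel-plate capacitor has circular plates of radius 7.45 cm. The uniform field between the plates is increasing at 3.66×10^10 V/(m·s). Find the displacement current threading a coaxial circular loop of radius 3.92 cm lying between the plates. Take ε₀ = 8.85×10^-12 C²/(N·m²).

1.56×10^-3 A

Total displacement current: I_d = ε₀(πR²)(dE/dt) = (8.85×10^-12)(0.01744)(3.66×10^10) = 5.649×10^-3 A.
Through an area πr² the displacement current is I_d·(πr²/πR²) = I_d (r/R)² = 1.56×10^-3 A.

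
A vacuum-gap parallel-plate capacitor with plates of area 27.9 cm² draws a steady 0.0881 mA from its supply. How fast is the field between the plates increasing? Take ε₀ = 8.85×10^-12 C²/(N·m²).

3.57×10^9 V/(m·s)

Charge continuity gives I_d = I = 8.81×10^-5 A between the plates.
Since I_d = ε₀ A dE/dt, dE/dt = I_d/(ε₀A) = (8.81×10^-5)/((8.85×10^-12)(2.79×10^-3)) = 3.57×10^9 V/(m·s).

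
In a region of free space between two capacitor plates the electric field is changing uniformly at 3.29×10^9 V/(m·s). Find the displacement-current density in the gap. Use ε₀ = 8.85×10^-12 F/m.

0.0291 A/m²

J_d = ε₀ ∂E/∂t, so J_d = 0.0291 A/m².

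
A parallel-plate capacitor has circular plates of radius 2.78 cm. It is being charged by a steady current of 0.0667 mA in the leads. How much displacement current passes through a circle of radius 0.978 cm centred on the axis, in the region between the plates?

8.25×10^-6 A

By continuity the displacement current in the gap matches the conduction current: I_d = 6.67×10^-5 A.
The field is uniform, so I_d,enc = I_d (r/R)² = (6.67×10^-5)(0.978/2.78)² = 8.25×10^-6 A.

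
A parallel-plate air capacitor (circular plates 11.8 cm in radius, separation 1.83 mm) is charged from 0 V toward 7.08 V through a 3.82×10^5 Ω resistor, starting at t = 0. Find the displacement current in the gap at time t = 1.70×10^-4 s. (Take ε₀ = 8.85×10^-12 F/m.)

2.26×10^-6 A

With C = ε₀A/d = (8.85×10^-12)(0.04374)/(1.83×10^-3) = 2.115×10^-10 F, the time constant is τ = RC = 8.079×10^-5 s, so t/τ = 2.104 and e^(−t/τ) = 0.1220.
I_d = I_cond = (V₀/R) e^(−t/τ) = (1.853×10^-5)(0.1220) = 2.26×10^-6 A.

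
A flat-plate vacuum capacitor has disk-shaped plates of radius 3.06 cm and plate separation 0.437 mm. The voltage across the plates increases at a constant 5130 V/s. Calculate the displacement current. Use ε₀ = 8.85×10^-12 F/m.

The field between the plates is E = V/d, so dE/dt = (5130)/(4.37×10^-4 m) = 1.174×10^7 V/(m·s).
I_d = ε₀ A (dE/dt) = (8.85×10^-12)(2.942×10^-3)(1.174×10^7) = 3.06×10^-7 A.

3.06×10^-7 A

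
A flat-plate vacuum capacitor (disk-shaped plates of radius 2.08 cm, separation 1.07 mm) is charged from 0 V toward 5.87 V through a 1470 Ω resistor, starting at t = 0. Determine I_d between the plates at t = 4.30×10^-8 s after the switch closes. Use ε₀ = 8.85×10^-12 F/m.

2.96×10^-4 A

C = ε₀A/d = (8.85×10^-12)(1.359×10^-3)/(1.07×10^-3) = 1.124×10^-11 F and τ = RC = 1.652×10^-8 s. I_d in the gap equals the RC charging current.
I_d(t) = (V₀/R) e^(−t/τ) = 3.993×10^-3 · e^(−2.603) = 2.96×10^-4 A.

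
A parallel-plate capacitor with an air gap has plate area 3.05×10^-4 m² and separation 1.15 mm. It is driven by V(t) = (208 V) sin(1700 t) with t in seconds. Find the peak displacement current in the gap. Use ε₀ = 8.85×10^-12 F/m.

8.30×10^-7 A

The displacement current equals the conduction current C dV/dt, which peaks at C V₀ ω.
With C = ε₀A/d = (8.85×10^-12)(3.05×10^-4)/(1.15×10^-3) = 2.347×10^-12 F and ω = 1700 rad/s, I_d,max = (2.347×10^-12)(208)(1700) = 8.30×10^-7 A.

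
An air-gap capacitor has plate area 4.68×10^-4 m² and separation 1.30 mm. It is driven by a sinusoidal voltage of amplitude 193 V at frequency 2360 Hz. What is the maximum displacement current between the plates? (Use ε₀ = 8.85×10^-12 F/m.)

9.12×10^-6 A

C = ε₀A/d = (8.85×10^-12)(4.68×10^-4)/(1.30×10^-3) = 3.186×10^-12 F; ω = 2πf = 1.483×10^4 rad/s.
I_d = C dV/dt, so |I_d|_max = C V₀ ω = (3.186×10^-12)(193)(1.483×10^4) = 9.12×10^-6 A.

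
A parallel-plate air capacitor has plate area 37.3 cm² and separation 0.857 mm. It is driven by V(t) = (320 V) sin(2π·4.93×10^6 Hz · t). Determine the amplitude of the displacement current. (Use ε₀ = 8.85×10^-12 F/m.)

The displacement current equals the conduction current C dV/dt, which peaks at C V₀ ω.
With C = ε₀A/d = (8.85×10^-12)(3.73×10^-3)/(8.57×10^-4) = 3.852×10^-11 F and ω = 2πf = 3.098×10^7 rad/s, I_d,max = (3.852×10^-11)(320)(3.098×10^7) = 0.382 A.

0.382 A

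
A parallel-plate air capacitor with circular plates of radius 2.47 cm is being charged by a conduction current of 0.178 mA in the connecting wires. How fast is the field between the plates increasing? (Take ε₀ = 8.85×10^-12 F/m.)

Charge continuity gives I_d = I = 1.78×10^-4 A between the plates.
Since I_d = ε₀ A dE/dt, dE/dt = I_d/(ε₀A) = (1.78×10^-4)/((8.85×10^-12)(1.917×10^-3)) = 1.05×10^10 V/(m·s).

1.05×10^10 V/(m·s)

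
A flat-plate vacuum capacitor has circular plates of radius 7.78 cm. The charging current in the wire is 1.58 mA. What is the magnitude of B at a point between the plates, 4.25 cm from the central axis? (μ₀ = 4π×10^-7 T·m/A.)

By continuity the displacement current in the gap matches the conduction current: I_d = 1.58×10^-3 A.
For r < R the Ampère–Maxwell law gives B(2πr) = μ₀ I_d (r²/R²), so B = μ₀ I_d r/(2πR²) = (4π×10^-7)(1.58×10^-3)(0.0425)/(2π·0.0778²) = 2.22×10^-9 T.

2.22×10^-9 T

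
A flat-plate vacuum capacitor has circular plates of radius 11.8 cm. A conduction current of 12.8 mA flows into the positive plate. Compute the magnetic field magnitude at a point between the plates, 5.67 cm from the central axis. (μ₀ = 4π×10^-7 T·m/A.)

1.04×10^-8 T

Between the plates the displacement current equals the wire current: I_d = 12.8 mA = 0.0128 A.
For r < R the Ampère–Maxwell law gives B(2πr) = μ₀ I_d (r²/R²), so B = μ₀ I_d r/(2πR²) = (4π×10^-7)(0.0128)(0.0567)/(2π·0.118²) = 1.04×10^-8 T.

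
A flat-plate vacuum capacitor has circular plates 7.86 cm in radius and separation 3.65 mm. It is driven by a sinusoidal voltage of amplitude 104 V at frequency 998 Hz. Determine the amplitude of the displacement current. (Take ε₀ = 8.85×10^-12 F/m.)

The displacement current equals the conduction current C dV/dt, which peaks at C V₀ ω.
With C = ε₀A/d = (8.85×10^-12)(0.01941)/(3.65×10^-3) = 4.706×10^-11 F and ω = 2πf = 6271 rad/s, I_d,max = (4.706×10^-11)(104)(6271) = 3.07×10^-5 A.

3.07×10^-5 A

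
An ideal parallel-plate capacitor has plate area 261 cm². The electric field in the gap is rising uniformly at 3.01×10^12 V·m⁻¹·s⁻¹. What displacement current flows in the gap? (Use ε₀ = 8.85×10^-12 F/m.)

0.695 A

I_d = ε₀ A (dE/dt) = (8.85×10^-12)(0.0261 m²)(3.01×10^12) = 0.695 A.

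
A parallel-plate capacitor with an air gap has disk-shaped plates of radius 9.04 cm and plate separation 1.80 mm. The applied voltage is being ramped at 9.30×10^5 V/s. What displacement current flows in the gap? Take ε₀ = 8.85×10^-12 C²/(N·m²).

C = ε₀A/d = (8.85×10^-12)(0.02567)/(1.80×10^-3) = 1.262×10^-10 F.
I_d = C dV/dt = (1.262×10^-10)(9.30×10^5) = 1.17×10^-4 A.

1.17×10^-4 A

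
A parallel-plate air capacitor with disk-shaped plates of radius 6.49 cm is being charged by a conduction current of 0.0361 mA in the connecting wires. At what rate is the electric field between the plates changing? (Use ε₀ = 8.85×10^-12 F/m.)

3.08×10^8 V/(m·s)

Charge continuity gives I_d = I = 3.61×10^-5 A between the plates.
Since I_d = ε₀ A dE/dt, dE/dt = I_d/(ε₀A) = (3.61×10^-5)/((8.85×10^-12)(0.01323)) = 3.08×10^8 V/(m·s).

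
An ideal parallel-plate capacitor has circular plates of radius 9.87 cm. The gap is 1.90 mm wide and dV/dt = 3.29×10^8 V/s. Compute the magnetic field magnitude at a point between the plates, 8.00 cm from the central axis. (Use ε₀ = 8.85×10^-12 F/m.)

7.70×10^-8 T

dE/dt = (dV/dt)/d = 1.732×10^11 V/(m·s); I_d = ε₀(πR²)(dE/dt) = (8.85×10^-12)(0.03060)(1.732×10^11) = 0.04690 A.
∮B·dl = μ₀ I_d,enc with I_d,enc = I_d r²/R² = 0.03081 A; so B = μ₀ I_d,enc/(2πr) = 7.70×10^-8 T.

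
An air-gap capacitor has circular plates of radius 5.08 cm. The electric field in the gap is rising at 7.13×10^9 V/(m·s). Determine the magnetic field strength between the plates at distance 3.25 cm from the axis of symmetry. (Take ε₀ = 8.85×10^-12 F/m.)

1.29×10^-9 T

Total displacement current: I_d = ε₀(πR²)(dE/dt) = (8.85×10^-12)(8.107×10^-3)(7.13×10^9) = 5.116×10^-4 A.
An Ampèrian loop of radius r encloses a fraction (r/R)² of I_d. Then B·2πr = μ₀ I_d (r/R)², giving B = μ₀ I_d r/(2πR²) = 1.29×10^-9 T.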